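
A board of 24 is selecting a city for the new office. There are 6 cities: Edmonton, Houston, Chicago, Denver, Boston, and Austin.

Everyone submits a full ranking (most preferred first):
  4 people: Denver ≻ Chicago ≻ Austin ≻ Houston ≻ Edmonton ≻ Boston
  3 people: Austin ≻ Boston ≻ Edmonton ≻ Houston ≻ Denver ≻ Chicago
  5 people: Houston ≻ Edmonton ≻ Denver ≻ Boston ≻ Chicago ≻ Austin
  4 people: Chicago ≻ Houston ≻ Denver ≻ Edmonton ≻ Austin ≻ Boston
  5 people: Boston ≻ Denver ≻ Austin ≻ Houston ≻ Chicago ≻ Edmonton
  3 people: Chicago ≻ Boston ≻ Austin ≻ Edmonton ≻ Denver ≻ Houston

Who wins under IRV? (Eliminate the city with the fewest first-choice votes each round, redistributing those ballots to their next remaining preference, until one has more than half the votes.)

Round 1: Edmonton 0, Houston 5, Chicago 7, Denver 4, Boston 5, Austin 3. Edmonton eliminated.
Round 2: Houston 5, Chicago 7, Denver 4, Boston 5, Austin 3. Austin eliminated.
Round 3: Houston 5, Chicago 7, Denver 4, Boston 8. Denver eliminated.
Round 4: Houston 5, Chicago 11, Boston 8. Houston eliminated.
Round 5: Chicago 11, Boston 13. Boston has a majority (≥13).

Boston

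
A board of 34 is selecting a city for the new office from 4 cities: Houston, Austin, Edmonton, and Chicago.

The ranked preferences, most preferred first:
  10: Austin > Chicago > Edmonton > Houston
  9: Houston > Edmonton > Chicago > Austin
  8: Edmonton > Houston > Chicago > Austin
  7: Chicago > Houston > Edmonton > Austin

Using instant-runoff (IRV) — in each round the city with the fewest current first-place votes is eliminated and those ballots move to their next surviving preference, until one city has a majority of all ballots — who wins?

Houston

Round 1: Houston 9, Austin 10, Edmonton 8, Chicago 7. Chicago eliminated.
Round 2: Houston 16, Austin 10, Edmonton 8. Edmonton eliminated.
Round 3: Houston 24, Austin 10. Houston has a majority (≥18).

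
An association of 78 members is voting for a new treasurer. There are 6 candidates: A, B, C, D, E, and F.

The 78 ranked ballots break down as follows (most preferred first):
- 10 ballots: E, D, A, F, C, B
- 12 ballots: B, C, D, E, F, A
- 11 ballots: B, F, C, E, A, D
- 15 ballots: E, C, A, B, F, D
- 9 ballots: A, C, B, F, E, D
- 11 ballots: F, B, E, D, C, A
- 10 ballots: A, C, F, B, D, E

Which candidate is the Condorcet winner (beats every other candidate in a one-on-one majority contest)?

C

C vs A: 49–29
C vs B: 44–34
C vs D: 57–21
C vs E: 42–36
C vs F: 46–32
C beats every other candidate.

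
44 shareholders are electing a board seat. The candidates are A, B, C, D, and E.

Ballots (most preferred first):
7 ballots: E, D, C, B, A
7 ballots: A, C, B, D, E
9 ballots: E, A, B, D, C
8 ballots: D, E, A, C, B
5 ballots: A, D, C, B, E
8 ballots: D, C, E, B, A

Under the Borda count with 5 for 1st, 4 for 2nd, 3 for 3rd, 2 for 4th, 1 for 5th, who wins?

D

A: 7×1 + 7×5 + 9×4 + 8×3 + 5×5 + 8×1 = 135
B: 7×2 + 7×3 + 9×3 + 8×1 + 5×2 + 8×2 = 96
C: 7×3 + 7×4 + 9×1 + 8×2 + 5×3 + 8×4 = 121
D: 7×4 + 7×2 + 9×2 + 8×5 + 5×4 + 8×5 = 160
E: 7×5 + 7×1 + 9×5 + 8×4 + 5×1 + 8×3 = 148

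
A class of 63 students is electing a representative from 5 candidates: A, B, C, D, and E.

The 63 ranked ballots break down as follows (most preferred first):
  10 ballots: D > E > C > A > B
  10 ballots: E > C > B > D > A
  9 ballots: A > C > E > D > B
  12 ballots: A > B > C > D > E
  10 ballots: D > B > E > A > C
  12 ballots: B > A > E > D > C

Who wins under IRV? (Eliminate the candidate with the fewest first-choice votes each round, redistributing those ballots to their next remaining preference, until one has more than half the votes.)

B

Round 1: A 21, B 12, C 0, D 20, E 10. C eliminated.
Round 2: A 21, B 12, D 20, E 10. E eliminated.
Round 3: A 21, B 22, D 20. D eliminated.
Round 4: A 31, B 32. B has a majority (≥32).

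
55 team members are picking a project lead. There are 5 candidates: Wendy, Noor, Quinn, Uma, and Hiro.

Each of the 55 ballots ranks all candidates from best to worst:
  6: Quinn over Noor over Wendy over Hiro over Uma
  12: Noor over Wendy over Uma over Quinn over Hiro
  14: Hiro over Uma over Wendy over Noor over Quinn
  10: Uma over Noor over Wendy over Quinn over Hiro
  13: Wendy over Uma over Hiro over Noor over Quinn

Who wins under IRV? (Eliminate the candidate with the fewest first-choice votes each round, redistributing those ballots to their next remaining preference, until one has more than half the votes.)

Round 1: Wendy 13, Noor 12, Quinn 6, Uma 10, Hiro 14. Quinn eliminated.
Round 2: Wendy 13, Noor 18, Uma 10, Hiro 14. Uma eliminated.
Round 3: Wendy 13, Noor 28, Hiro 14. Noor has a majority (≥28).

Noor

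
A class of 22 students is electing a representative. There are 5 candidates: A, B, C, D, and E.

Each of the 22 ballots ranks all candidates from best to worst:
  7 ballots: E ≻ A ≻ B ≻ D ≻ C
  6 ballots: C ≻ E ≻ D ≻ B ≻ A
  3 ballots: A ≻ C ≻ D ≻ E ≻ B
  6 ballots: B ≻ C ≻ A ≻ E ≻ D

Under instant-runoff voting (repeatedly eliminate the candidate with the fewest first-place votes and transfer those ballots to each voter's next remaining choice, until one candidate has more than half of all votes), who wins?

Round 1: A 3, B 6, C 6, D 0, E 7. D eliminated.
Round 2: A 3, B 6, C 6, E 7. A eliminated.
Round 3: B 6, C 9, E 7. B eliminated.
Round 4: C 15, E 7. C has a majority (≥12).

C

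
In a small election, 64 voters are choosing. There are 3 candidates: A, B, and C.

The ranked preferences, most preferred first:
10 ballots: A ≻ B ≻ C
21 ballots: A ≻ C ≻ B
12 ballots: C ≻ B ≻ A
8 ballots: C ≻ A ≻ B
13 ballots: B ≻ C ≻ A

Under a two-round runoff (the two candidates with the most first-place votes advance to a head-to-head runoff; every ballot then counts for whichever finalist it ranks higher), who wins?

C

Round 1 first-place votes: A 31, B 13, C 20. A and C advance.
Runoff: A is ranked above C on 31 ballots, C above A on 33.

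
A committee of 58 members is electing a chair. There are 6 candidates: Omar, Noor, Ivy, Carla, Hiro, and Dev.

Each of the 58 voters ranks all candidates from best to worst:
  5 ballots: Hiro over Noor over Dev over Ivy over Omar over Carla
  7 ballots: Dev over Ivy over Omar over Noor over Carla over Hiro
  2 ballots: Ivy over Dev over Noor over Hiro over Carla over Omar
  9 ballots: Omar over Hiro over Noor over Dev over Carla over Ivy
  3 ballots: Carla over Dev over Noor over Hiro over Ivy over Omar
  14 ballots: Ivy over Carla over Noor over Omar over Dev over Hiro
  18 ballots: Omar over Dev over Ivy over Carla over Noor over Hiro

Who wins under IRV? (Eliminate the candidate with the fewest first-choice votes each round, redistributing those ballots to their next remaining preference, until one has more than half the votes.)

Round 1: Omar 27, Noor 0, Ivy 16, Carla 3, Hiro 5, Dev 7. Noor eliminated.
Round 2: Omar 27, Ivy 16, Carla 3, Hiro 5, Dev 7. Carla eliminated.
Round 3: Omar 27, Ivy 16, Hiro 5, Dev 10. Hiro eliminated.
Round 4: Omar 27, Ivy 16, Dev 15. Dev eliminated.
Round 5: Omar 27, Ivy 31. Ivy has a majority (≥30).

Ivy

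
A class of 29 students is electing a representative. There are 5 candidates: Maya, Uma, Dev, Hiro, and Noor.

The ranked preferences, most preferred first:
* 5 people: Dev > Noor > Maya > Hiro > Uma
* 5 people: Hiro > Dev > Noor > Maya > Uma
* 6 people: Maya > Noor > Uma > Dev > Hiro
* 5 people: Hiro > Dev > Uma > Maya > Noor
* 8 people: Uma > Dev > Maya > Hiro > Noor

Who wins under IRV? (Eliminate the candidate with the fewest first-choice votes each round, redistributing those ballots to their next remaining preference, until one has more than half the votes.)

Round 1: Maya 6, Uma 8, Dev 5, Hiro 10, Noor 0. Noor eliminated.
Round 2: Maya 6, Uma 8, Dev 5, Hiro 10. Dev eliminated.
Round 3: Maya 11, Uma 8, Hiro 10. Uma eliminated.
Round 4: Maya 19, Hiro 10. Maya has a majority (≥15).

Maya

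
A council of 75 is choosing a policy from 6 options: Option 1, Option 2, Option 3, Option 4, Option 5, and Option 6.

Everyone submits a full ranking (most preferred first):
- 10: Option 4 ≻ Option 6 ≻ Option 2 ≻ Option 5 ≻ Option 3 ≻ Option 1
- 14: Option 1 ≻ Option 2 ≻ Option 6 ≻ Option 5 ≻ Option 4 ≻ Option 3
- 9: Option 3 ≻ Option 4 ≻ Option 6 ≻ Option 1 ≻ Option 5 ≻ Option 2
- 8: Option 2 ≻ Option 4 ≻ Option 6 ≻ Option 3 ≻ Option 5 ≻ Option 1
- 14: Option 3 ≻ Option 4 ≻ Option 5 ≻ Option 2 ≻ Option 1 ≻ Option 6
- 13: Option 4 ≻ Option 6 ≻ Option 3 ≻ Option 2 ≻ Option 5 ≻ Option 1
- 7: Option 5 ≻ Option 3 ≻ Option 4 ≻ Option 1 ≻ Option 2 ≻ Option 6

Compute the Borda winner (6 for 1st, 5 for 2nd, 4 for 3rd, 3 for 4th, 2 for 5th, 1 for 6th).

Option 1: 10×1 + 14×6 + 9×3 + 8×1 + 14×2 + 13×1 + 7×3 = 191
Option 2: 10×4 + 14×5 + 9×1 + 8×6 + 14×3 + 13×3 + 7×2 = 262
Option 3: 10×2 + 14×1 + 9×6 + 8×3 + 14×6 + 13×4 + 7×5 = 283
Option 4: 10×6 + 14×2 + 9×5 + 8×5 + 14×5 + 13×6 + 7×4 = 349
Option 5: 10×3 + 14×3 + 9×2 + 8×2 + 14×4 + 13×2 + 7×6 = 230
Option 6: 10×5 + 14×4 + 9×4 + 8×4 + 14×1 + 13×5 + 7×1 = 260

Option 4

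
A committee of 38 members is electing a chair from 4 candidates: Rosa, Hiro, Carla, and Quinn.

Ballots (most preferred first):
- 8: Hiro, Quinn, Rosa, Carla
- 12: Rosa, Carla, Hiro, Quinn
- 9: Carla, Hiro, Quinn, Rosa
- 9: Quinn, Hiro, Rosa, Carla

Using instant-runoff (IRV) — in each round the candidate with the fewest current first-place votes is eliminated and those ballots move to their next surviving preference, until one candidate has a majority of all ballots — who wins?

Round 1: Rosa 12, Hiro 8, Carla 9, Quinn 9. Hiro eliminated.
Round 2: Rosa 12, Carla 9, Quinn 17. Carla eliminated.
Round 3: Rosa 12, Quinn 26. Quinn has a majority (≥20).

Quinn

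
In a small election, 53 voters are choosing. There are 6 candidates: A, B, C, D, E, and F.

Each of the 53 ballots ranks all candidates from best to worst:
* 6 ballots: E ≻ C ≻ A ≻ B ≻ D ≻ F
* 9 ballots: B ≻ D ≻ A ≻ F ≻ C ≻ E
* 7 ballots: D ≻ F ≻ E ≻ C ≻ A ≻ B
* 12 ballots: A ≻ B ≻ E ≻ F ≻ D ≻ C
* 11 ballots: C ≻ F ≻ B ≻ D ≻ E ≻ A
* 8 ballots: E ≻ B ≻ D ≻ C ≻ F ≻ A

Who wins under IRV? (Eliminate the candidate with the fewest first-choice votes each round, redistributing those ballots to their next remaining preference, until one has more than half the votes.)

E

Round 1: A 12, B 9, C 11, D 7, E 14, F 0. F eliminated.
Round 2: A 12, B 9, C 11, D 7, E 14. D eliminated.
Round 3: A 12, B 9, C 11, E 21. B eliminated.
Round 4: A 21, C 11, E 21. C eliminated.
Round 5: A 21, E 32. E has a majority (≥27).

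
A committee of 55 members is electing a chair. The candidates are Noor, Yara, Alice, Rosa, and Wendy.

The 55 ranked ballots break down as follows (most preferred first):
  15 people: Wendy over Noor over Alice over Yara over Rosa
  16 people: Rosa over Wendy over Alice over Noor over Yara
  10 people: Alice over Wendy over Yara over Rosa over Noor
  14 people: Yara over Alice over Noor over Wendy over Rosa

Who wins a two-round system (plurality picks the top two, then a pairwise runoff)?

Wendy

Round 1 first-place votes: Noor 0, Yara 14, Alice 10, Rosa 16, Wendy 15. Rosa and Wendy advance.
Runoff: Rosa is ranked above Wendy on 16 ballots, Wendy above Rosa on 39.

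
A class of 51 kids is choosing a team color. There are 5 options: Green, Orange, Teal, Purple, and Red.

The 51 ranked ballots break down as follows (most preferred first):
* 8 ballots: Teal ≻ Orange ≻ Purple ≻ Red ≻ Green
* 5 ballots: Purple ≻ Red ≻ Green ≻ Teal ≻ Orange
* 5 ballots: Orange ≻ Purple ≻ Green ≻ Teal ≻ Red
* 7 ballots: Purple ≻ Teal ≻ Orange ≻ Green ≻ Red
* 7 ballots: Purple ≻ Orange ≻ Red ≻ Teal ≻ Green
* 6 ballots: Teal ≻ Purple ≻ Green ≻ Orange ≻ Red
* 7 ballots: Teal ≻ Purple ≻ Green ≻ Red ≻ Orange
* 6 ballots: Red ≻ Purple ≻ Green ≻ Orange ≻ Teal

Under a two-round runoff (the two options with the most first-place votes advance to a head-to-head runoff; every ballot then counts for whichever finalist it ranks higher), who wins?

Purple

Round 1 first-place votes: Green 0, Orange 5, Teal 21, Purple 19, Red 6. Teal and Purple advance.
Runoff: Teal is ranked above Purple on 21 ballots, Purple above Teal on 30.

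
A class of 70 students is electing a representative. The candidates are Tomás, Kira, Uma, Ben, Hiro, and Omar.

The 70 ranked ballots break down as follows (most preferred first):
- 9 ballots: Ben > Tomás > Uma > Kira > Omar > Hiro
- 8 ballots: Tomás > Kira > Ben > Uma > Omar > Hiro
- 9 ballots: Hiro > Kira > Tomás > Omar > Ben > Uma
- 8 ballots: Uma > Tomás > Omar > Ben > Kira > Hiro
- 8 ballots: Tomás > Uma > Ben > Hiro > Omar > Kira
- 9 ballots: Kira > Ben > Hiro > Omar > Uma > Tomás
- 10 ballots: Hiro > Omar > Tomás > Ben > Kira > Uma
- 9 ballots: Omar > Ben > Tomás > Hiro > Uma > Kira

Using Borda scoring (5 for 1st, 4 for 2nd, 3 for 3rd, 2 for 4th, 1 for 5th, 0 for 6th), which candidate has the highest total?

Tomás: 9×4 + 8×5 + 9×3 + 8×4 + 8×5 + 9×0 + 10×3 + 9×3 = 232
Kira: 9×2 + 8×4 + 9×4 + 8×1 + 8×0 + 9×5 + 10×1 + 9×0 = 149
Uma: 9×3 + 8×2 + 9×0 + 8×5 + 8×4 + 9×1 + 10×0 + 9×1 = 133
Ben: 9×5 + 8×3 + 9×1 + 8×2 + 8×3 + 9×4 + 10×2 + 9×4 = 210
Hiro: 9×0 + 8×0 + 9×5 + 8×0 + 8×2 + 9×3 + 10×5 + 9×2 = 156
Omar: 9×1 + 8×1 + 9×2 + 8×3 + 8×1 + 9×2 + 10×4 + 9×5 = 170

Tomás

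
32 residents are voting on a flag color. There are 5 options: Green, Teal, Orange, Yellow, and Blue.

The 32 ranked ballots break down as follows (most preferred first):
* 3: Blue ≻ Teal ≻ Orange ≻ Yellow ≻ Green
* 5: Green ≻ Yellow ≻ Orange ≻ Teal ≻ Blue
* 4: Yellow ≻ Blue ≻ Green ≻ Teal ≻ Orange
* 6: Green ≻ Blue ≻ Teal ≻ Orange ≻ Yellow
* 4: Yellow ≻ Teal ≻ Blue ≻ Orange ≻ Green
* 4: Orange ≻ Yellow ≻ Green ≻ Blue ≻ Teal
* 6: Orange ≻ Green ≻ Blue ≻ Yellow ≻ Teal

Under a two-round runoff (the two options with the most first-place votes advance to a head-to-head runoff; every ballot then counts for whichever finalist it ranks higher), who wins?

Round 1 first-place votes: Green 11, Teal 0, Orange 10, Yellow 8, Blue 3. Green and Orange advance.
Runoff: Green is ranked above Orange on 15 ballots, Orange above Green on 17.

Orange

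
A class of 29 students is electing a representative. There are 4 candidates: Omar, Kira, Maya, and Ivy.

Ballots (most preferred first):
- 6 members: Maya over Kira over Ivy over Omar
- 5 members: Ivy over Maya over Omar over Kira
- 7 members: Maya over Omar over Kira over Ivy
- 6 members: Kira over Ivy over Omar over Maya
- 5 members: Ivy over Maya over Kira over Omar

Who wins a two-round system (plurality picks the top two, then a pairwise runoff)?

Round 1 first-place votes: Omar 0, Kira 6, Maya 13, Ivy 10. Maya and Ivy advance.
Runoff: Maya is ranked above Ivy on 13 ballots, Ivy above Maya on 16.

Ivy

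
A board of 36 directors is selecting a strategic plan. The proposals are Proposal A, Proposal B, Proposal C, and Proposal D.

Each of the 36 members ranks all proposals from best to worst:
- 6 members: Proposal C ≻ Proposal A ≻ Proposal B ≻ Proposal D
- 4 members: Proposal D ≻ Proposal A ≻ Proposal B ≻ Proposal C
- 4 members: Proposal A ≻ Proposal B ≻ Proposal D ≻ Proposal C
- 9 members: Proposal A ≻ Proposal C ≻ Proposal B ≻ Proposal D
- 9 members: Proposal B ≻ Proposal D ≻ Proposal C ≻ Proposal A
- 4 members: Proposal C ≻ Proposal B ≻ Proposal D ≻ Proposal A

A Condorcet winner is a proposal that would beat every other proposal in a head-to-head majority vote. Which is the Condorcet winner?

Proposal C

Proposal C vs Proposal A: 19–17
Proposal C vs Proposal B: 19–17
Proposal C vs Proposal D: 19–17
Proposal C beats every other proposal.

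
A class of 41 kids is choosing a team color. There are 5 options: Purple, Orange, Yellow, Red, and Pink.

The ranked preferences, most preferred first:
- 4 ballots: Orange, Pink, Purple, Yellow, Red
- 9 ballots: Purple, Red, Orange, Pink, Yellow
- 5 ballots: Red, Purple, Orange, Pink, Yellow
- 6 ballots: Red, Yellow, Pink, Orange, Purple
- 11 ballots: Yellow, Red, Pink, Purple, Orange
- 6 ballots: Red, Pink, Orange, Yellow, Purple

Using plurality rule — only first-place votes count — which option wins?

Red

First-place votes: Purple 9, Orange 4, Yellow 11, Red 17, Pink 0.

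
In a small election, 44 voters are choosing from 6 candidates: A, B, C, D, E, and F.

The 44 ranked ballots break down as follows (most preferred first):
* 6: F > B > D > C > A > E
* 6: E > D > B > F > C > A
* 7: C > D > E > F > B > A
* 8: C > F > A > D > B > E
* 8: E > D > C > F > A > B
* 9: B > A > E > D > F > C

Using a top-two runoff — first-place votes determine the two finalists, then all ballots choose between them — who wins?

Round 1 first-place votes: A 0, B 9, C 15, D 0, E 14, F 6. C and E advance.
Runoff: C is ranked above E on 21 ballots, E above C on 23.

E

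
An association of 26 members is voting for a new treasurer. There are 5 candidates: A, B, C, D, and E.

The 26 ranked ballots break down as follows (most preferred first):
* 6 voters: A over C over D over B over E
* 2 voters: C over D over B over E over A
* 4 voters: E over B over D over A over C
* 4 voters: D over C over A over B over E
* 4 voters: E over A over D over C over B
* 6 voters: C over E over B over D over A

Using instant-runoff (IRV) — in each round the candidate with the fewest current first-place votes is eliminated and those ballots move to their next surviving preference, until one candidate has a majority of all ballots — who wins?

Round 1: A 6, B 0, C 8, D 4, E 8. B eliminated.
Round 2: A 6, C 8, D 4, E 8. D eliminated.
Round 3: A 6, C 12, E 8. A eliminated.
Round 4: C 18, E 8. C has a majority (≥14).

C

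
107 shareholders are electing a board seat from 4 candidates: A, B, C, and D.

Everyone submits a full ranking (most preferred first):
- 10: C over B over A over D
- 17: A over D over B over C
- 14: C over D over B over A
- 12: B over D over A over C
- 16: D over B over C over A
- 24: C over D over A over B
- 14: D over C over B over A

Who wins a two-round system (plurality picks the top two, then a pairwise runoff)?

D

Round 1 first-place votes: A 17, B 12, C 48, D 30. C and D advance.
Runoff: C is ranked above D on 48 ballots, D above C on 59.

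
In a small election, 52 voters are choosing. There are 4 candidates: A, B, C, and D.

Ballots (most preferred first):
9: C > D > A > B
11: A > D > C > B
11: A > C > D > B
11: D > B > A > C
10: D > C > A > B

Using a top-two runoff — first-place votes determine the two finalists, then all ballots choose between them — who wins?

D

Round 1 first-place votes: A 22, B 0, C 9, D 21. A and D advance.
Runoff: A is ranked above D on 22 ballots, D above A on 30.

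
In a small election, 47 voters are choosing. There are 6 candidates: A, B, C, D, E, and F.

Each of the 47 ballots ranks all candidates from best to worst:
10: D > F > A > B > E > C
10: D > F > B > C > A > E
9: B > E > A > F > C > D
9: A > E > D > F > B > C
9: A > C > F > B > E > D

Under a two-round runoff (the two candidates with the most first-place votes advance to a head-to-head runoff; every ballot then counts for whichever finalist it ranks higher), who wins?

Round 1 first-place votes: A 18, B 9, C 0, D 20, E 0, F 0. D and A advance.
Runoff: D is ranked above A on 20 ballots, A above D on 27.

A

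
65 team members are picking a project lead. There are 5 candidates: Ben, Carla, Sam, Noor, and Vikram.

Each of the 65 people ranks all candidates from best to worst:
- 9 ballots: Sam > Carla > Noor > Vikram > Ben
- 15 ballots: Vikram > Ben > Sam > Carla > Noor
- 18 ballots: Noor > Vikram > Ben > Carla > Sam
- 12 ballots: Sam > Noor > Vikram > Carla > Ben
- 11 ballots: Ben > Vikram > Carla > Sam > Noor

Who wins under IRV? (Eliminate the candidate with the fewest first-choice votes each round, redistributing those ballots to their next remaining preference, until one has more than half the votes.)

Vikram

Round 1: Ben 11, Carla 0, Sam 21, Noor 18, Vikram 15. Carla eliminated.
Round 2: Ben 11, Sam 21, Noor 18, Vikram 15. Ben eliminated.
Round 3: Sam 21, Noor 18, Vikram 26. Noor eliminated.
Round 4: Sam 21, Vikram 44. Vikram has a majority (≥33).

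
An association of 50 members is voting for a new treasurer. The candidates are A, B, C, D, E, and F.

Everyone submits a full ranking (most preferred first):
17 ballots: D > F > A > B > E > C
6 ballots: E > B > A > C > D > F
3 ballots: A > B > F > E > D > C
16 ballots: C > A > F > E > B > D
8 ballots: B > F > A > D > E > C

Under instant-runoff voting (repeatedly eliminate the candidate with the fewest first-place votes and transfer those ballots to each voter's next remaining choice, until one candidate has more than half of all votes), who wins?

Round 1: A 3, B 8, C 16, D 17, E 6, F 0. F eliminated.
Round 2: A 3, B 8, C 16, D 17, E 6. A eliminated.
Round 3: B 11, C 16, D 17, E 6. E eliminated.
Round 4: B 17, C 16, D 17. C eliminated.
Round 5: B 33, D 17. B has a majority (≥26).

B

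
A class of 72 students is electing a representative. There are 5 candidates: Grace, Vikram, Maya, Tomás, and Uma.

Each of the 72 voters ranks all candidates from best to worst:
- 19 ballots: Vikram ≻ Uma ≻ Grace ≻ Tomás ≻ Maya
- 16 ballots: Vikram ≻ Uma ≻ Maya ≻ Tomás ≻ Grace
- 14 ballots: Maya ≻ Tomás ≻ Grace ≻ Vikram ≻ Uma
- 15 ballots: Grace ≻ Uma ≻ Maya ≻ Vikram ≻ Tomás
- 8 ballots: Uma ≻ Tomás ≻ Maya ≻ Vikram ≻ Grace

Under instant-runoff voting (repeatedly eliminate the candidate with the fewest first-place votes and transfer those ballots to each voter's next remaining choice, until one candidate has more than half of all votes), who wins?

Round 1: Grace 15, Vikram 35, Maya 14, Tomás 0, Uma 8. Tomás eliminated.
Round 2: Grace 15, Vikram 35, Maya 14, Uma 8. Uma eliminated.
Round 3: Grace 15, Vikram 35, Maya 22. Grace eliminated.
Round 4: Vikram 35, Maya 37. Maya has a majority (≥37).

Maya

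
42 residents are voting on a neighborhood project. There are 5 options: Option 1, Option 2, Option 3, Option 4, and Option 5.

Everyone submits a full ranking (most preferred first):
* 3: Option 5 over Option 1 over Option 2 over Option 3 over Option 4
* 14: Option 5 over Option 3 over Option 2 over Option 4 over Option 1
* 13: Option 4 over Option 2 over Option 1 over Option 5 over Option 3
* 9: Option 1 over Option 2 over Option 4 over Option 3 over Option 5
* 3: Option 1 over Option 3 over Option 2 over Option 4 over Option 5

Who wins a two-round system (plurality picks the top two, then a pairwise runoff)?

Round 1 first-place votes: Option 1 12, Option 2 0, Option 3 0, Option 4 13, Option 5 17. Option 5 and Option 4 advance.
Runoff: Option 5 is ranked above Option 4 on 17 ballots, Option 4 above Option 5 on 25.

Option 4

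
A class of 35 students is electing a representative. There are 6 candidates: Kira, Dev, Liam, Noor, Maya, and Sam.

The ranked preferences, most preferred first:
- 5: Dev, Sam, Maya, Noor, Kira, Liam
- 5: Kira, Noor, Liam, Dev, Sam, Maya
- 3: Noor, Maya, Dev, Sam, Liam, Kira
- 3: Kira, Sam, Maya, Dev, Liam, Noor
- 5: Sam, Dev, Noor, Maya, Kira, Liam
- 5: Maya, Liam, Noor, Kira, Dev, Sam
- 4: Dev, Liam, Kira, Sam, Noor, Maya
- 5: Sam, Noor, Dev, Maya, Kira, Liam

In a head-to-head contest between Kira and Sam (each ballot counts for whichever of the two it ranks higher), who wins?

Sam

Kira is ranked above Sam on 17 ballots; Sam above Kira on 18.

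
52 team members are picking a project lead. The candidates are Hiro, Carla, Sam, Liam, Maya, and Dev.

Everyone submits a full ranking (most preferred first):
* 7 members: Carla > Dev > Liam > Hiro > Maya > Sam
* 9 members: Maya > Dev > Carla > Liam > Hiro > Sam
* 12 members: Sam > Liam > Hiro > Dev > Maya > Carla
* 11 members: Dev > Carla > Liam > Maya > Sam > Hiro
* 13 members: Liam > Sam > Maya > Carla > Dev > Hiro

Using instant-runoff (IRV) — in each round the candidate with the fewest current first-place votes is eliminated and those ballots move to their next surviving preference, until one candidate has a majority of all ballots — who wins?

Dev

Round 1: Hiro 0, Carla 7, Sam 12, Liam 13, Maya 9, Dev 11. Hiro eliminated.
Round 2: Carla 7, Sam 12, Liam 13, Maya 9, Dev 11. Carla eliminated.
Round 3: Sam 12, Liam 13, Maya 9, Dev 18. Maya eliminated.
Round 4: Sam 12, Liam 13, Dev 27. Dev has a majority (≥27).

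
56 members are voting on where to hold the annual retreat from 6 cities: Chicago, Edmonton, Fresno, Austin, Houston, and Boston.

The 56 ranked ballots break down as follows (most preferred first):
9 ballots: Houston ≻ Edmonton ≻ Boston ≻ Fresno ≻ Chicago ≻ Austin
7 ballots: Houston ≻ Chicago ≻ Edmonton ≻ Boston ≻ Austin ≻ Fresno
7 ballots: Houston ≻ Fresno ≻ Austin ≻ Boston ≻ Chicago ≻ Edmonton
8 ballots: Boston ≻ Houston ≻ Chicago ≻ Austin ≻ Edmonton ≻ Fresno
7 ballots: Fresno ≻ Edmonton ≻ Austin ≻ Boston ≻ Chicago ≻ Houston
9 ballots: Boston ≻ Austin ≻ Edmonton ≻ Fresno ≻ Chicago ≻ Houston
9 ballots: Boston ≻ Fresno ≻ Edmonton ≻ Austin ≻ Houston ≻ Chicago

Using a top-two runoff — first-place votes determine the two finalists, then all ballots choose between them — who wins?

Round 1 first-place votes: Chicago 0, Edmonton 0, Fresno 7, Austin 0, Houston 23, Boston 26. Boston and Houston advance.
Runoff: Boston is ranked above Houston on 33 ballots, Houston above Boston on 23.

Boston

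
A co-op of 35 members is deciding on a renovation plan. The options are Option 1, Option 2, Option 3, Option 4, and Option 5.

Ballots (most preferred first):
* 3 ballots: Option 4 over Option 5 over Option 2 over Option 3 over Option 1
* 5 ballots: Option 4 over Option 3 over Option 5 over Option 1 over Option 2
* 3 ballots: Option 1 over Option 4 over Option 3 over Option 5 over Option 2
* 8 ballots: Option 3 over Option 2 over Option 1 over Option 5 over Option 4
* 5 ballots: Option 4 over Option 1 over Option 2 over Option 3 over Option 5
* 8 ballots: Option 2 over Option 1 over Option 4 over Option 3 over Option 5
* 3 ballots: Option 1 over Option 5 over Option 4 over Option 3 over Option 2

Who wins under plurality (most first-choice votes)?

Option 4

First-place votes: Option 1 6, Option 2 8, Option 3 8, Option 4 13, Option 5 0.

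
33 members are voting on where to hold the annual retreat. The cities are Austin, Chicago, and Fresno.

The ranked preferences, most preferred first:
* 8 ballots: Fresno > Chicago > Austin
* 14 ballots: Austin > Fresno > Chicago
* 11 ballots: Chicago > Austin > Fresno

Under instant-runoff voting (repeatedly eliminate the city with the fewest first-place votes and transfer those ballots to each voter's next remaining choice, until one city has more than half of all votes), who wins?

Chicago

Round 1: Austin 14, Chicago 11, Fresno 8. Fresno eliminated.
Round 2: Austin 14, Chicago 19. Chicago has a majority (≥17).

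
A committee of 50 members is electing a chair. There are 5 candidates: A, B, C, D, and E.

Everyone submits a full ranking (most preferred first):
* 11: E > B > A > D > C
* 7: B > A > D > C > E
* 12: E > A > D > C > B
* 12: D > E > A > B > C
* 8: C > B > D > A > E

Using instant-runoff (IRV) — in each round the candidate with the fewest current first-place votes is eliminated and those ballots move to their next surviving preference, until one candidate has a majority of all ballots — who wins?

Round 1: A 0, B 7, C 8, D 12, E 23. A eliminated.
Round 2: B 7, C 8, D 12, E 23. B eliminated.
Round 3: C 8, D 19, E 23. C eliminated.
Round 4: D 27, E 23. D has a majority (≥26).

D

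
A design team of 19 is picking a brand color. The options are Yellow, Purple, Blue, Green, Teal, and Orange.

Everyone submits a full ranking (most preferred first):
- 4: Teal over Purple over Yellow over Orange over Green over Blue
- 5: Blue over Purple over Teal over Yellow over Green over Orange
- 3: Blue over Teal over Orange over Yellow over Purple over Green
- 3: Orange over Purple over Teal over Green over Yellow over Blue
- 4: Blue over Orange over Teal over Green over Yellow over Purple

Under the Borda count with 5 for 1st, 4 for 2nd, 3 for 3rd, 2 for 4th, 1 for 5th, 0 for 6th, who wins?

Yellow: 4×3 + 5×2 + 3×2 + 3×1 + 4×1 = 35
Purple: 4×4 + 5×4 + 3×1 + 3×4 + 4×0 = 51
Blue: 4×0 + 5×5 + 3×5 + 3×0 + 4×5 = 60
Green: 4×1 + 5×1 + 3×0 + 3×2 + 4×2 = 23
Teal: 4×5 + 5×3 + 3×4 + 3×3 + 4×3 = 68
Orange: 4×2 + 5×0 + 3×3 + 3×5 + 4×4 = 48

Teal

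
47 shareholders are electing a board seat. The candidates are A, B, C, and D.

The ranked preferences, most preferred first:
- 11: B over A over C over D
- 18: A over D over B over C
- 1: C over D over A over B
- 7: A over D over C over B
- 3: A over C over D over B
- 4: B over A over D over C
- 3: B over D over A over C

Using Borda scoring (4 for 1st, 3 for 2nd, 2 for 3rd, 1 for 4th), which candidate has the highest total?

A: 11×3 + 18×4 + 1×2 + 7×4 + 3×4 + 4×3 + 3×2 = 165
B: 11×4 + 18×2 + 1×1 + 7×1 + 3×1 + 4×4 + 3×4 = 119
C: 11×2 + 18×1 + 1×4 + 7×2 + 3×3 + 4×1 + 3×1 = 74
D: 11×1 + 18×3 + 1×3 + 7×3 + 3×2 + 4×2 + 3×3 = 112

A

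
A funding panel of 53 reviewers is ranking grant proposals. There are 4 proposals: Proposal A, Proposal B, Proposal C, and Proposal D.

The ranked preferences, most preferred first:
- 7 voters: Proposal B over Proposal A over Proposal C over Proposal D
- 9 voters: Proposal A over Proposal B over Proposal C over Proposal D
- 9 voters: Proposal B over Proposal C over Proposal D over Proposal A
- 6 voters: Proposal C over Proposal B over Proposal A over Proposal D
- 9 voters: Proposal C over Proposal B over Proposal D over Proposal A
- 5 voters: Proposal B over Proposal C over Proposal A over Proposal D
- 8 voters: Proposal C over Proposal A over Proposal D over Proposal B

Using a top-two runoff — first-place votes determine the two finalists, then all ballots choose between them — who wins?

Proposal B

Round 1 first-place votes: Proposal A 9, Proposal B 21, Proposal C 23, Proposal D 0. Proposal C and Proposal B advance.
Runoff: Proposal C is ranked above Proposal B on 23 ballots, Proposal B above Proposal C on 30.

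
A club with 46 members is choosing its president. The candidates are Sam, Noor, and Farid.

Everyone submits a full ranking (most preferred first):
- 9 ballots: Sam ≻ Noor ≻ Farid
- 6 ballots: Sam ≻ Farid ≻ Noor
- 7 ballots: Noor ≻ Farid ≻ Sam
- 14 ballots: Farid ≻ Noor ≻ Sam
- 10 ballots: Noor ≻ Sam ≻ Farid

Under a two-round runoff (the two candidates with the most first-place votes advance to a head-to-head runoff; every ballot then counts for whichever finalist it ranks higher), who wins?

Round 1 first-place votes: Sam 15, Noor 17, Farid 14. Noor and Sam advance.
Runoff: Noor is ranked above Sam on 31 ballots, Sam above Noor on 15.

Noor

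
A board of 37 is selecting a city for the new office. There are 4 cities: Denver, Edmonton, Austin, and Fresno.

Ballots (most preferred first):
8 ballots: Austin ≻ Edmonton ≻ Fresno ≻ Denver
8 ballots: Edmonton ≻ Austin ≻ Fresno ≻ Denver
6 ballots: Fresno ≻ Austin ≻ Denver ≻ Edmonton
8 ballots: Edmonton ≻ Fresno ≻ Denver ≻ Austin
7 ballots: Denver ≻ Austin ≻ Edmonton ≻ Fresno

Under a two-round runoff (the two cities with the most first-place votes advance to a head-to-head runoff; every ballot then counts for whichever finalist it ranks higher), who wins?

Austin

Round 1 first-place votes: Denver 7, Edmonton 16, Austin 8, Fresno 6. Edmonton and Austin advance.
Runoff: Edmonton is ranked above Austin on 16 ballots, Austin above Edmonton on 21.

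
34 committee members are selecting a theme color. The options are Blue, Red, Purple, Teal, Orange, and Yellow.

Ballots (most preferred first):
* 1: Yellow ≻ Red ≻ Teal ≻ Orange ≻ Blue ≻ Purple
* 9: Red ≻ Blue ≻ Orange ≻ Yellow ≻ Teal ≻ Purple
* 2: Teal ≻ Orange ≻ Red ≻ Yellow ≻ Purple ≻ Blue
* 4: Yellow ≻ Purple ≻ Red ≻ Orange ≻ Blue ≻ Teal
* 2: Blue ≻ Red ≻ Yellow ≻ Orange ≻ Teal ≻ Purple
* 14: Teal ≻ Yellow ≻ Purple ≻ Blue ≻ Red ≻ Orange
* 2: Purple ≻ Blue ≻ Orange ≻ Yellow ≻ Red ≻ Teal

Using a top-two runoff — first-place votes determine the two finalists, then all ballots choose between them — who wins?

Red

Round 1 first-place votes: Blue 2, Red 9, Purple 2, Teal 16, Orange 0, Yellow 5. Teal and Red advance.
Runoff: Teal is ranked above Red on 16 ballots, Red above Teal on 18.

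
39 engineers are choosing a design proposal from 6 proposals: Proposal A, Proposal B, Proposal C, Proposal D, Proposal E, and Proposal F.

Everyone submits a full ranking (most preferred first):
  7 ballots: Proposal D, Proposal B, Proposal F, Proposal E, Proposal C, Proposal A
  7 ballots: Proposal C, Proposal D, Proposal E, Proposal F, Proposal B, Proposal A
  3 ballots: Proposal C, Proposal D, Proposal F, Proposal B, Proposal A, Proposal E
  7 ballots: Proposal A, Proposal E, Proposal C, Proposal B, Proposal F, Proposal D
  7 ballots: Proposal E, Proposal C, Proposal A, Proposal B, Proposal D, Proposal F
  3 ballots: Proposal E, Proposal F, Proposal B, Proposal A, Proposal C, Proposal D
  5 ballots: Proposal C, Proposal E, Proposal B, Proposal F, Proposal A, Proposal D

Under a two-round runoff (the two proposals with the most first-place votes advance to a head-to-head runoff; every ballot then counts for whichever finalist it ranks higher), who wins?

Proposal E

Round 1 first-place votes: Proposal A 7, Proposal B 0, Proposal C 15, Proposal D 7, Proposal E 10, Proposal F 0. Proposal C and Proposal E advance.
Runoff: Proposal C is ranked above Proposal E on 15 ballots, Proposal E above Proposal C on 24.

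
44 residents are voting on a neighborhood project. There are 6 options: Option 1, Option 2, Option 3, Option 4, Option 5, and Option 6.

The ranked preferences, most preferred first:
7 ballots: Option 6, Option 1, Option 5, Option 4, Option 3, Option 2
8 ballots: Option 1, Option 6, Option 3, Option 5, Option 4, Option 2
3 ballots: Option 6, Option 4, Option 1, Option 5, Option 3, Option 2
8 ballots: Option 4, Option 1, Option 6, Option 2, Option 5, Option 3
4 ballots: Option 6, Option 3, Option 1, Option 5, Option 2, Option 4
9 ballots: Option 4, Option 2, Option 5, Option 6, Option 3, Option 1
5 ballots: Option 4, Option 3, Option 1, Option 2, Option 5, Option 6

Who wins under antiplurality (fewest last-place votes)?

Option 5

Last-place votes: Option 1 9, Option 2 18, Option 3 8, Option 4 4, Option 5 0, Option 6 5.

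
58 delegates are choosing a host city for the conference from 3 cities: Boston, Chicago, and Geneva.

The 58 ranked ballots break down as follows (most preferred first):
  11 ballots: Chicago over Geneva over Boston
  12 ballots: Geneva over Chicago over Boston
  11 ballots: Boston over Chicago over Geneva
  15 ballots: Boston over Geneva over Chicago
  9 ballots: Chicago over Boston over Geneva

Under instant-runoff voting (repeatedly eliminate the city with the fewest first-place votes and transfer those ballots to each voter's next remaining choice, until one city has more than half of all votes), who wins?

Chicago

Round 1: Boston 26, Chicago 20, Geneva 12. Geneva eliminated.
Round 2: Boston 26, Chicago 32. Chicago has a majority (≥30).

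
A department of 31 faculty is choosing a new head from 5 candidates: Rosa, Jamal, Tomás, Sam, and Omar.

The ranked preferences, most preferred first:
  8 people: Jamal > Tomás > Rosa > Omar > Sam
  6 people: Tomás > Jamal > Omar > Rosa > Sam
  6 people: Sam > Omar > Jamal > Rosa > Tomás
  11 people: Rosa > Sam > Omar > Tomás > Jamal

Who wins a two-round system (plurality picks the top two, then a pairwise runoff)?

Jamal

Round 1 first-place votes: Rosa 11, Jamal 8, Tomás 6, Sam 6, Omar 0. Rosa and Jamal advance.
Runoff: Rosa is ranked above Jamal on 11 ballots, Jamal above Rosa on 20.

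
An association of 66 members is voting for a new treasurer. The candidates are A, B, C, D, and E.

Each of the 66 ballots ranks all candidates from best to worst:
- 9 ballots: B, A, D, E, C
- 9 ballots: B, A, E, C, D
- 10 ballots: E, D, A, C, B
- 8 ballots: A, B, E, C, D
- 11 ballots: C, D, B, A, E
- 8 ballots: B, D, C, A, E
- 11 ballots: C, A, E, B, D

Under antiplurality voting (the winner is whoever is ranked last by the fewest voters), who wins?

Last-place votes: A 0, B 10, C 9, D 28, E 19.

A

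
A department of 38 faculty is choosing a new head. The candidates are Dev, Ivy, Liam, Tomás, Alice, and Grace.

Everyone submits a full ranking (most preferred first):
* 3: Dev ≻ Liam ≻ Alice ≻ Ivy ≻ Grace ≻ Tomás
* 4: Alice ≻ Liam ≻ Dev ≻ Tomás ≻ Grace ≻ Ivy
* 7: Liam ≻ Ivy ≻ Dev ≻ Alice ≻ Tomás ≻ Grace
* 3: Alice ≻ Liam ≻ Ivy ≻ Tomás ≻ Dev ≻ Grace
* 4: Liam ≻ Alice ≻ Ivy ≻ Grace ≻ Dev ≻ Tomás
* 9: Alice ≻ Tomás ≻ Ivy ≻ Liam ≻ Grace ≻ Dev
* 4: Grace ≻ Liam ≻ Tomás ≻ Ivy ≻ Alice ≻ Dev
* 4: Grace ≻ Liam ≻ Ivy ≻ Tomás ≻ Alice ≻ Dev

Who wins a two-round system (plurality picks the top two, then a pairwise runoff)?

Liam

Round 1 first-place votes: Dev 3, Ivy 0, Liam 11, Tomás 0, Alice 16, Grace 8. Alice and Liam advance.
Runoff: Alice is ranked above Liam on 16 ballots, Liam above Alice on 22.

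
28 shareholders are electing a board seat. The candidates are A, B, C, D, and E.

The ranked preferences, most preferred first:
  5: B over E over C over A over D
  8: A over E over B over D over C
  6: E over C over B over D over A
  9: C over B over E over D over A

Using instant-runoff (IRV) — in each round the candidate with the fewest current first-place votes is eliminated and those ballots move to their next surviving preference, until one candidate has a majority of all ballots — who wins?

Round 1: A 8, B 5, C 9, D 0, E 6. D eliminated.
Round 2: A 8, B 5, C 9, E 6. B eliminated.
Round 3: A 8, C 9, E 11. A eliminated.
Round 4: C 9, E 19. E has a majority (≥15).

E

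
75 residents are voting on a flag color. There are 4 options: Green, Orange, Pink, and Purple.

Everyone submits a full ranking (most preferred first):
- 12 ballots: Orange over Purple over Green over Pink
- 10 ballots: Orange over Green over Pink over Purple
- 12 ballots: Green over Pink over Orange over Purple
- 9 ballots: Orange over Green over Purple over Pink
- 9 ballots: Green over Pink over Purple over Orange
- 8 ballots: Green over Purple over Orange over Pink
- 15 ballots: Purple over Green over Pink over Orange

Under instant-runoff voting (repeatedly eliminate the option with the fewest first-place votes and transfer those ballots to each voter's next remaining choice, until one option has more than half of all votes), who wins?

Green

Round 1: Green 29, Orange 31, Pink 0, Purple 15. Pink eliminated.
Round 2: Green 29, Orange 31, Purple 15. Purple eliminated.
Round 3: Green 44, Orange 31. Green has a majority (≥38).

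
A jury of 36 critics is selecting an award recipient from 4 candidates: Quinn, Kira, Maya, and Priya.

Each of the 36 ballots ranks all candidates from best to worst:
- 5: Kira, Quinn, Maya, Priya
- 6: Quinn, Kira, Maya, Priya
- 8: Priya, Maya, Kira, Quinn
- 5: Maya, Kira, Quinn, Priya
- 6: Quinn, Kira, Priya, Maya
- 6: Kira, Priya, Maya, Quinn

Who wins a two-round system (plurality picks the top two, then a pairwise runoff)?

Kira

Round 1 first-place votes: Quinn 12, Kira 11, Maya 5, Priya 8. Quinn and Kira advance.
Runoff: Quinn is ranked above Kira on 12 ballots, Kira above Quinn on 24.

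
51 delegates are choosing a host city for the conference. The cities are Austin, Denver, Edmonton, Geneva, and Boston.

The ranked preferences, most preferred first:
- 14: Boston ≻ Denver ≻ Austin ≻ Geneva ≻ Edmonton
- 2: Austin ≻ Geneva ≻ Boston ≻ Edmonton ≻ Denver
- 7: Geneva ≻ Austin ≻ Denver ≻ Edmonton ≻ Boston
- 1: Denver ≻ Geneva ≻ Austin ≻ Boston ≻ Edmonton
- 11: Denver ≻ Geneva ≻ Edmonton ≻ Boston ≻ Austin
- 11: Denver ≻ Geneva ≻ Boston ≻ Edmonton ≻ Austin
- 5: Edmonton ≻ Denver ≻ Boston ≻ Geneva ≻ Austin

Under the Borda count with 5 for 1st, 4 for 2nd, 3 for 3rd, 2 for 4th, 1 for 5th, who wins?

Austin: 14×3 + 2×5 + 7×4 + 1×3 + 11×1 + 11×1 + 5×1 = 110
Denver: 14×4 + 2×1 + 7×3 + 1×5 + 11×5 + 11×5 + 5×4 = 214
Edmonton: 14×1 + 2×2 + 7×2 + 1×1 + 11×3 + 11×2 + 5×5 = 113
Geneva: 14×2 + 2×4 + 7×5 + 1×4 + 11×4 + 11×4 + 5×2 = 173
Boston: 14×5 + 2×3 + 7×1 + 1×2 + 11×2 + 11×3 + 5×3 = 155

Denver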